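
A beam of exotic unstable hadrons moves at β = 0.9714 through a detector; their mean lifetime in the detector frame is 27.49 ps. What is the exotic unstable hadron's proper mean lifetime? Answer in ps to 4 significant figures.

τ₀ ≈ 6.527 ps

γ = 1/√(1 − 0.9714²) = 4.21143
Proper time: τ₀ = Δt/γ = 27.49/4.21143 = 6.527 ps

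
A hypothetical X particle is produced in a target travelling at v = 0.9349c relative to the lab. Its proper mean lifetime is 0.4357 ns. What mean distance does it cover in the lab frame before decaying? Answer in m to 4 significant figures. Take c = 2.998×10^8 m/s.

γ = 1/√(1 − 0.9349²) = 2.81761
Dilated lifetime: Δt = γτ₀ = 2.81761 × 0.4357 ns = 1.22763 ns
d = vΔt = 0.9349c × 1.22763 ns = 2.80283×10^8 m/s × 1.22763×10^-9 s = 0.3441 m

d ≈ 0.3441 m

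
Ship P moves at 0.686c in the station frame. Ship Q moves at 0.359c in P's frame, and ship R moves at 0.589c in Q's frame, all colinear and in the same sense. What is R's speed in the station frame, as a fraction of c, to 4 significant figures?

u ≈ 0.9556c

Compose boost 2: (0.359 + 0.686)/(1 + 0.359×0.686) = 1.045/1.24627 = 0.838499
Compose boost 3: (0.589 + 0.838499)/(1 + 0.589×0.838499) = 1.42750/1.49388 = 0.9556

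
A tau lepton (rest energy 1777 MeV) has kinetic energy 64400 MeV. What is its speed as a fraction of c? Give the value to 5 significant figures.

β ≈ 0.99964

γ = 1 + K/(m₀c²) = 1 + 64400/1777 = 37.24086
β = √(1 − 1/γ²) = 0.99964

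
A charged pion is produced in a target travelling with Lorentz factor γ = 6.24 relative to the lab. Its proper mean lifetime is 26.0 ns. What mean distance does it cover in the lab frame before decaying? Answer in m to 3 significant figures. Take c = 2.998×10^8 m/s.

d ≈ 48.0 m

β = √(1 − 1/γ²) = √(1 − 1/6.24²) = 0.98708
Dilated lifetime: Δt = γτ₀ = 6.24 × 26.0 ns = 162.24 ns
d = vΔt = 0.98708c × 162.24 ns = 2.9593×10^8 m/s × 1.6224×10^-7 s = 48.0 m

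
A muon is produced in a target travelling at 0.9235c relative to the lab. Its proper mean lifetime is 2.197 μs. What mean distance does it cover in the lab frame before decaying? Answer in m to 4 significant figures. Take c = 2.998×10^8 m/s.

d ≈ 1586 m

γ = 1/√(1 − 0.9235²) = 2.60689
Dilated lifetime: Δt = γτ₀ = 2.60689 × 2.197 μs = 5.72734 μs
d = vΔt = 0.9235c × 5.72734 μs = 2.76865×10^8 m/s × 5.72734×10^-6 s = 1586 m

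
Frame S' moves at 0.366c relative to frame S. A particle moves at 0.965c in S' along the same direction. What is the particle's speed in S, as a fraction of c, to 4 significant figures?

Relativistic velocity addition: u = (u' + v)/(1 + u'v/c²)
= (0.965 + 0.366)/(1 + 0.965×0.366) = 1.331/1.35319 = 0.9836

u ≈ 0.9836c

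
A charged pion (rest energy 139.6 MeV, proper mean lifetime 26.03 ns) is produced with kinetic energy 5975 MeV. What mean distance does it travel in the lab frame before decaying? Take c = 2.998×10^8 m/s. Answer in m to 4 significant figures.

γ = 1 + K/(m₀c²) = 1 + 5975/139.6 = 43.8009
β = √(1 − 1/γ²) = 0.999739
Dilated lifetime: γτ₀ = 43.8009 × 26.03 ns = 1140.14 ns
d = βc·γτ₀ = 0.999739 × (2.998×10^8 m/s) × 1.14014×10^-6 s = 341.7 m

d ≈ 341.7 m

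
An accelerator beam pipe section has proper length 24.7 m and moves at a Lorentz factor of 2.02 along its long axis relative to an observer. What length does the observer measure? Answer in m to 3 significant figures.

L ≈ 12.2 m

γ = 2.02 (given)
Length contraction: L = L₀/γ = 24.7/2.02 = 12.2 m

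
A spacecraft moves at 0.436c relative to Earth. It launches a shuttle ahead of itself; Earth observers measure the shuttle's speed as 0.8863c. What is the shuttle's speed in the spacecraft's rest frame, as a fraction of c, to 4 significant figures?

u' ≈ 0.7339c

Inverse velocity addition: u' = (u − v)/(1 − uv/c²)
= (0.8863 − 0.436)/(1 − 0.8863×0.436) = 0.4503/0.613573 = 0.7339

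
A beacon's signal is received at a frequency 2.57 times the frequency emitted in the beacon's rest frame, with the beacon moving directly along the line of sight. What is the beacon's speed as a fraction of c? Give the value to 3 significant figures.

β ≈ 0.737

f_obs/f_src = √((1+β)/(1−β)) = 2.57  ⇒  (1+β)/(1−β) = 6.6049
β = |1 − D²|/(1 + D²) = |1 − 6.6049|/(1 + 6.6049) = 0.737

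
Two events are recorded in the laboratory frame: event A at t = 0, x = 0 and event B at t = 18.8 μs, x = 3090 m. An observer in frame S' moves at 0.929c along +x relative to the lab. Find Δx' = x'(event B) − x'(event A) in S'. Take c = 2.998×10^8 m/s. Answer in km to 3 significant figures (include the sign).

γ = 1/√(1 − 0.929²) = 2.7021
Δx' = γ(Δx − vΔt) = 2.7021 × (3090 m − 0.929×(2.998×10^8 m/s)×18.8×10^-6 s)
= 2.7021 × (-2146.1 m) = -5.80 km

Δx' ≈ -5.80 km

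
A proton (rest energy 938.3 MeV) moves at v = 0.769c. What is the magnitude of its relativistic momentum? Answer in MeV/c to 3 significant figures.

γ = 1/√(1 − 0.769²) = 1.5643
p = γβm₀c = 1.5643 × 0.769 × 938.3 MeV/c = 1130 MeV/c

p ≈ 1130 MeV/c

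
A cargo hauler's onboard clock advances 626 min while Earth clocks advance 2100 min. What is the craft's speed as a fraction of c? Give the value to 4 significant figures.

γ = Δt/τ₀ = 2100/626 = 3.35463
β = √(1 − 1/γ²) = √(1 − 1/3.35463²) = 0.9545

β ≈ 0.9545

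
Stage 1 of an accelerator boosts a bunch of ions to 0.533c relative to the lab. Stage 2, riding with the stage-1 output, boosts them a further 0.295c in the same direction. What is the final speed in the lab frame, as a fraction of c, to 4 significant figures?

u ≈ 0.7155c

Compose boost 2: (0.295 + 0.533)/(1 + 0.295×0.533) = 0.8280/1.15724 = 0.7155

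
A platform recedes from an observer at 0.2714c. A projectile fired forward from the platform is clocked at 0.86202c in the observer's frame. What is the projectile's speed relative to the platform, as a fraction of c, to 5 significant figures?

Inverse velocity addition: u' = (u − v)/(1 − uv/c²)
= (0.86202 − 0.2714)/(1 − 0.86202×0.2714) = 0.59062/0.7660478 = 0.77100

u' ≈ 0.77100c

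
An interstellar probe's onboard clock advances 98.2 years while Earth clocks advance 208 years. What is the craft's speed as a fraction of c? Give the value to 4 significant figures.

γ = Δt/τ₀ = 208/98.2 = 2.11813
β = √(1 − 1/γ²) = √(1 − 1/2.11813²) = 0.8815

β ≈ 0.8815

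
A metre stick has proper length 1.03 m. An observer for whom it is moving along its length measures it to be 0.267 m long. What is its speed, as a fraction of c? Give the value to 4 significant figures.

γ = L₀/L = 1.03/0.267 = 3.85768
β = √(1 − 1/γ²) = 0.9658

β ≈ 0.9658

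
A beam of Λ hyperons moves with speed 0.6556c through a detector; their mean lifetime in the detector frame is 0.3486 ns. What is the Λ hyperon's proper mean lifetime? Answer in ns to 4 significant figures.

γ = 1/√(1 − 0.6556²) = 1.32431
Proper time: τ₀ = Δt/γ = 0.3486/1.32431 = 0.2632 ns

τ₀ ≈ 0.2632 ns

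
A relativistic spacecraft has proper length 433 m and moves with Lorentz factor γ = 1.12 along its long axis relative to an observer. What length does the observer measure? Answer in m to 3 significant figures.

L ≈ 387 m

γ = 1.12 (given)
Length contraction: L = L₀/γ = 433/1.12 = 387 m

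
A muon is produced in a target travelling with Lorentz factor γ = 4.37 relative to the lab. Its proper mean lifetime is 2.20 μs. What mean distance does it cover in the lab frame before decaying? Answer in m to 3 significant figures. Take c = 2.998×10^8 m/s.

d ≈ 2810 m

β = √(1 − 1/γ²) = √(1 − 1/4.37²) = 0.97347
Dilated lifetime: Δt = γτ₀ = 4.37 × 2.20 μs = 9.6140 μs
d = vΔt = 0.97347c × 9.6140 μs = 2.9185×10^8 m/s × 9.6140×10^-6 s = 2810 m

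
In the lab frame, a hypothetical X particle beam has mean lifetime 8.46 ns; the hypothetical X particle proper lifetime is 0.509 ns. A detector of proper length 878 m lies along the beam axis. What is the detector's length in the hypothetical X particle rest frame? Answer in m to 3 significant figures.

Time dilation ⇒ γ = Δt/τ₀ = 8.46/0.509 = 16.621
Length contraction: L = L₀/γ = 878/16.621 = 52.8 m

L ≈ 52.8 m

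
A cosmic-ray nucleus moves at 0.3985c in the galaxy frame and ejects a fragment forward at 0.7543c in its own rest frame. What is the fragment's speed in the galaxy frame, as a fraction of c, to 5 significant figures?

Compose boost 2: (0.7543 + 0.3985)/(1 + 0.7543×0.3985) = 1.1528/1.300589 = 0.88637

u ≈ 0.88637c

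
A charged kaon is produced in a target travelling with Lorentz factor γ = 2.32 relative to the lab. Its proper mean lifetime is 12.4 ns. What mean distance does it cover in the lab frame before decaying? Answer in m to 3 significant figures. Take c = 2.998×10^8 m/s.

β = √(1 − 1/γ²) = √(1 − 1/2.32²) = 0.90234
Dilated lifetime: Δt = γτ₀ = 2.32 × 12.4 ns = 28.768 ns
d = vΔt = 0.90234c × 28.768 ns = 2.7052×10^8 m/s × 2.8768×10^-8 s = 7.78 m

d ≈ 7.78 m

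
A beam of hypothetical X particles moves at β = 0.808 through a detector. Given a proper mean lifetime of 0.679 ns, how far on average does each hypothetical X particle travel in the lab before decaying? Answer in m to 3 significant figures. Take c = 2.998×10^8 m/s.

γ = 1/√(1 − 0.808²) = 1.6973
Dilated lifetime: Δt = γτ₀ = 1.6973 × 0.679 ns = 1.1524 ns
d = vΔt = 0.808c × 1.1524 ns = 2.4224×10^8 m/s × 1.1524×10^-9 s = 0.279 m

d ≈ 0.279 m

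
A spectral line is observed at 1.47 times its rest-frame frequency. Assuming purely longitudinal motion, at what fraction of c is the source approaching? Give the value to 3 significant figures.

f_obs/f_src = √((1+β)/(1−β)) = 1.47  ⇒  (1+β)/(1−β) = 2.1609
β = |1 − D²|/(1 + D²) = |1 − 2.1609|/(1 + 2.1609) = 0.367

β ≈ 0.367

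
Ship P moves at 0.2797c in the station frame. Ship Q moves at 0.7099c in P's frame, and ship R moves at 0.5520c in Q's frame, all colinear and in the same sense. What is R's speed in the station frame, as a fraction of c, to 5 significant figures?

Compose boost 2: (0.7099 + 0.2797)/(1 + 0.7099×0.2797) = 0.98960/1.198559 = 0.8256581
Compose boost 3: (0.5520 + 0.8256581)/(1 + 0.5520×0.8256581) = 1.377658/1.455763 = 0.94635

u ≈ 0.94635c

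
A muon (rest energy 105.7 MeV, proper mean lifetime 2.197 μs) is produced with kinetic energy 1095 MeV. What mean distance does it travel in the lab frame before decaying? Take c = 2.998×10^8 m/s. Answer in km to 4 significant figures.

γ = 1 + K/(m₀c²) = 1 + 1095/105.7 = 11.3595
β = √(1 − 1/γ²) = 0.996118
Dilated lifetime: γτ₀ = 11.3595 × 2.197 μs = 24.9568 μs
d = βc·γτ₀ = 0.996118 × (2.998×10^8 m/s) × 2.49568×10^-5 s = 7.453 km

d ≈ 7.453 km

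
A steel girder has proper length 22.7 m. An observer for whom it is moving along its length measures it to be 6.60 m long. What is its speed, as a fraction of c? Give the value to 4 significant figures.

β ≈ 0.9568

γ = L₀/L = 22.7/6.60 = 3.43939
β = √(1 − 1/γ²) = 0.9568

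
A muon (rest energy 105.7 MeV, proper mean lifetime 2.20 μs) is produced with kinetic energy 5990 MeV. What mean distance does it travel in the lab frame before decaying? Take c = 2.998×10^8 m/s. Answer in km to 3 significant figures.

d ≈ 38.0 km

γ = 1 + K/(m₀c²) = 1 + 5990/105.7 = 57.670
β = √(1 − 1/γ²) = 0.99985
Dilated lifetime: γτ₀ = 57.670 × 2.20 μs = 126.87 μs
d = βc·γτ₀ = 0.99985 × (2.998×10^8 m/s) × 0.00012687 s = 38.0 km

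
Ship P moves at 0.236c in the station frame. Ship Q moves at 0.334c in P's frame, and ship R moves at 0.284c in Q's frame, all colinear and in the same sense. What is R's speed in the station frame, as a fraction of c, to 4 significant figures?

Compose boost 2: (0.334 + 0.236)/(1 + 0.334×0.236) = 0.5700/1.07882 = 0.528353
Compose boost 3: (0.284 + 0.528353)/(1 + 0.284×0.528353) = 0.812353/1.15005 = 0.7064

u ≈ 0.7064c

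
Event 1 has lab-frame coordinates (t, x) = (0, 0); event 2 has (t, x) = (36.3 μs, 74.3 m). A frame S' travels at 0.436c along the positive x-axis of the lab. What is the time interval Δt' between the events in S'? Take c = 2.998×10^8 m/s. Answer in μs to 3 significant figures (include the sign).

Δt' ≈ 40.2 μs

γ = 1/√(1 − 0.436²) = 1.1112
Δt' = γ(Δt − vΔx/c²) = 1.1112 × (36.3 μs − 0.436×74.3 m / (2.998×10^8 m/s))
= 1.1112 × (36.192 μs) = 40.2 μs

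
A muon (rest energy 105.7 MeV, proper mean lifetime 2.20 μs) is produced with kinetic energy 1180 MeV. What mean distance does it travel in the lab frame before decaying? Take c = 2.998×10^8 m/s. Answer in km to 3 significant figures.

γ = 1 + K/(m₀c²) = 1 + 1180/105.7 = 12.164
β = √(1 − 1/γ²) = 0.99661
Dilated lifetime: γτ₀ = 12.164 × 2.20 μs = 26.760 μs
d = βc·γτ₀ = 0.99661 × (2.998×10^8 m/s) × 2.6760×10^-5 s = 8.00 km

d ≈ 8.00 km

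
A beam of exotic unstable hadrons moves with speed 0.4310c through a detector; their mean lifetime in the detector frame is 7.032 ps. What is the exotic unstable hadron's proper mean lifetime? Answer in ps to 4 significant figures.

γ = 1/√(1 − 0.4310²) = 1.10822
Proper time: τ₀ = Δt/γ = 7.032/1.10822 = 6.345 ps

τ₀ ≈ 6.345 ps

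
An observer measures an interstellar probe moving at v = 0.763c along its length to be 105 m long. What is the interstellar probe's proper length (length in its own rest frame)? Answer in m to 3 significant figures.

γ = 1/√(1 − 0.763²) = 1.5470
L₀ = γL = 1.5470 × 105 = 162 m

L₀ ≈ 162 m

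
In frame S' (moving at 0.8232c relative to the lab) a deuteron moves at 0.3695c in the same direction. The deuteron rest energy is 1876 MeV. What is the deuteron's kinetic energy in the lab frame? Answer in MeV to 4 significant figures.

u_lab = (0.3695 + 0.8232)/(1 + 0.3695×0.8232) = 0.9145263
γ = 1/√(1 − 0.9145263²) = 2.47203
K = (γ − 1)m₀c² = (2.47203 − 1) × 1876 = 1.47203 × 1876 = 2762 MeV

K ≈ 2762 MeV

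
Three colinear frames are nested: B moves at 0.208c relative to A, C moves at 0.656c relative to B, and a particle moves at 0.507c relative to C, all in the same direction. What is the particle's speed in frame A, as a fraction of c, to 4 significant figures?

Compose boost 2: (0.656 + 0.208)/(1 + 0.656×0.208) = 0.8640/1.13645 = 0.760264
Compose boost 3: (0.507 + 0.760264)/(1 + 0.507×0.760264) = 1.26726/1.38545 = 0.9147

u ≈ 0.9147c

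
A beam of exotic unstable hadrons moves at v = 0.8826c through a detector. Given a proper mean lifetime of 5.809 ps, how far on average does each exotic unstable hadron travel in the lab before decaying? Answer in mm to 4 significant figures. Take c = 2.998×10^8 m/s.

γ = 1/√(1 − 0.8826²) = 2.12710
Dilated lifetime: Δt = γτ₀ = 2.12710 × 5.809 ps = 12.3563 ps
d = vΔt = 0.8826c × 12.3563 ps = 2.64603×10^8 m/s × 1.23563×10^-11 s = 3.270 mm

d ≈ 3.270 mm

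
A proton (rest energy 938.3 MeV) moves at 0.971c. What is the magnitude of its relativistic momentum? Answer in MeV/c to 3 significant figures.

p ≈ 3810 MeV/c

γ = 1/√(1 − 0.971²) = 4.1827
p = γβm₀c = 4.1827 × 0.971 × 938.3 MeV/c = 3810 MeV/c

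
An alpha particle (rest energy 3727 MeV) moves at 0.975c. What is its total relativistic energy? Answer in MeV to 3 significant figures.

γ = 1/√(1 − 0.975²) = 4.5004
E = γm₀c² = 4.5004 × 3727 MeV = 16800 MeV

E ≈ 16800 MeV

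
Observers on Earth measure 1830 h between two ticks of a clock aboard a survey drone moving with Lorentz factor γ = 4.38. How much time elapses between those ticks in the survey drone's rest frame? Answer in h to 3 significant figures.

γ = 4.38 (given)
Proper time: τ₀ = Δt/γ = 1830/4.38 = 418 h

τ₀ ≈ 418 h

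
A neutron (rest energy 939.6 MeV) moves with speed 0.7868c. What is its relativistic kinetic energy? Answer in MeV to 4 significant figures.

γ = 1/√(1 − 0.7868²) = 1.62020
K = (γ − 1)m₀c² = (1.62020 − 1) × 939.6 MeV = 0.620199 × 939.6 MeV = 582.7 MeV

K ≈ 582.7 MeV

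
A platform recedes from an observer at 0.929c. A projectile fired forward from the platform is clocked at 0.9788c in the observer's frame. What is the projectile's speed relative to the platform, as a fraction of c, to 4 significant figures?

u' ≈ 0.5491c

Inverse velocity addition: u' = (u − v)/(1 − uv/c²)
= (0.9788 − 0.929)/(1 − 0.9788×0.929) = 0.04980/0.0906948 = 0.5491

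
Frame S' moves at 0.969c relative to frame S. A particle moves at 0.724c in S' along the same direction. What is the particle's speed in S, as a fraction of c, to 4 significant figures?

u ≈ 0.9950c

Relativistic velocity addition: u = (u' + v)/(1 + u'v/c²)
= (0.724 + 0.969)/(1 + 0.724×0.969) = 1.693/1.70156 = 0.9950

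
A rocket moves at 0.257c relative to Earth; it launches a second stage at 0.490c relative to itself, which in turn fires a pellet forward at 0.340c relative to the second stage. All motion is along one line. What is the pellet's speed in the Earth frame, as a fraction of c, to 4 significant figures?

Compose boost 2: (0.490 + 0.257)/(1 + 0.490×0.257) = 0.7470/1.12593 = 0.663452
Compose boost 3: (0.340 + 0.663452)/(1 + 0.340×0.663452) = 1.00345/1.22557 = 0.8188

u ≈ 0.8188c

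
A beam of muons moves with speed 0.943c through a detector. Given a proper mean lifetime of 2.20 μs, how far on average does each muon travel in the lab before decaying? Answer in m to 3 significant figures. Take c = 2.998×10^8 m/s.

d ≈ 1870 m

γ = 1/√(1 − 0.943²) = 3.0049
Dilated lifetime: Δt = γτ₀ = 3.0049 × 2.20 μs = 6.6107 μs
d = vΔt = 0.943c × 6.6107 μs = 2.8271×10^8 m/s × 6.6107×10^-6 s = 1870 m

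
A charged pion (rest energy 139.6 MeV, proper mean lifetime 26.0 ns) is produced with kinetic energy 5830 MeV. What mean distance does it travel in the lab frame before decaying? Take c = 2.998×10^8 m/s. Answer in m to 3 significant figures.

d ≈ 333 m

γ = 1 + K/(m₀c²) = 1 + 5830/139.6 = 42.762
β = √(1 − 1/γ²) = 0.99973
Dilated lifetime: γτ₀ = 42.762 × 26.0 ns = 1111.8 ns
d = βc·γτ₀ = 0.99973 × (2.998×10^8 m/s) × 1.1118×10^-6 s = 333 m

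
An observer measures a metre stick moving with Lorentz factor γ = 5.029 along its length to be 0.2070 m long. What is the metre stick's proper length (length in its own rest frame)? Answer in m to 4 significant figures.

γ = 5.029 (given)
L₀ = γL = 5.029 × 0.2070 = 1.041 m

L₀ ≈ 1.041 m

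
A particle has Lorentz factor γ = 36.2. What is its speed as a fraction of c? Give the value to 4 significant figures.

β ≈ 0.9996

β = √(1 − 1/γ²) = √(1 − 1/36.2²) = √(0.999237) = 0.9996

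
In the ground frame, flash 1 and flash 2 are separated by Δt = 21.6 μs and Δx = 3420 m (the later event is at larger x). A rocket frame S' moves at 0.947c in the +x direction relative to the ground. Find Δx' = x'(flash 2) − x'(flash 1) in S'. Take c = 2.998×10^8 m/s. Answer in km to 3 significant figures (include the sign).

γ = 1/√(1 − 0.947²) = 3.1130
Δx' = γ(Δx − vΔt) = 3.1130 × (3420 m − 0.947×(2.998×10^8 m/s)×21.6×10^-6 s)
= 3.1130 × (-2712.5 m) = -8.44 km

Δx' ≈ -8.44 km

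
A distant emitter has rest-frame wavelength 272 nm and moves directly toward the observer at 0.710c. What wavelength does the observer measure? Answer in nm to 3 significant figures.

λ_obs ≈ 112 nm

Relativistic Doppler: λ_obs = λ_src √((1−β)/(1+β))
= 272 × √(0.29000/1.7100) = 272 × 0.41181 = 112 nm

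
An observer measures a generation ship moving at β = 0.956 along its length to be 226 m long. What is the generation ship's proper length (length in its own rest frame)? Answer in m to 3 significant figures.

γ = 1/√(1 − 0.956²) = 3.4087
L₀ = γL = 3.4087 × 226 = 770 m

L₀ ≈ 770 m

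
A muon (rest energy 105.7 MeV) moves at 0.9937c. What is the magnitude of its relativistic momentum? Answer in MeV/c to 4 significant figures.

γ = 1/√(1 − 0.9937²) = 8.92277
p = γβm₀c = 8.92277 × 0.9937 × 105.7 MeV/c = 937.2 MeV/c

p ≈ 937.2 MeV/c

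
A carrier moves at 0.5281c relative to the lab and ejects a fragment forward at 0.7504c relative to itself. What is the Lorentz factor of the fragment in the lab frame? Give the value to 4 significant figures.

u_lab = (0.7504 + 0.5281)/(1 + 0.7504×0.5281) = 1.2785/1.396286 = 0.9156432
γ = 1/√(1 − 0.9156432²) = 2.488

γ ≈ 2.488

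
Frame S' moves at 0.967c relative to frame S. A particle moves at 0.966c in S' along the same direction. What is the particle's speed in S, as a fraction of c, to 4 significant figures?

u ≈ 0.9994c

Relativistic velocity addition: u = (u' + v)/(1 + u'v/c²)
= (0.966 + 0.967)/(1 + 0.966×0.967) = 1.933/1.93412 = 0.9994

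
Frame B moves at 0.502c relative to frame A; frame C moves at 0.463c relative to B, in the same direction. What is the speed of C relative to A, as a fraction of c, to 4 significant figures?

u ≈ 0.7830c

Compose boost 2: (0.463 + 0.502)/(1 + 0.463×0.502) = 0.9650/1.23243 = 0.7830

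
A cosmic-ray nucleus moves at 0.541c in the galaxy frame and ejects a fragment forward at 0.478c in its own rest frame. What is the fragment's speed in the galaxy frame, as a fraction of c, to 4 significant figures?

u ≈ 0.8096c

Compose boost 2: (0.478 + 0.541)/(1 + 0.478×0.541) = 1.019/1.25860 = 0.8096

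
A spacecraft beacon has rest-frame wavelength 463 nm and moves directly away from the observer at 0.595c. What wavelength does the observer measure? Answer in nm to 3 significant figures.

λ_obs ≈ 919 nm

Relativistic Doppler: λ_obs = λ_src √((1+β)/(1−β))
= 463 × √(1.5950/0.40500) = 463 × 1.9845 = 919 nm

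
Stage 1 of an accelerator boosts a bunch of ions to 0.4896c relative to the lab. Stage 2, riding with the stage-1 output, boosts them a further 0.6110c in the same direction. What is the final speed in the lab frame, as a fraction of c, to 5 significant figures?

Compose boost 2: (0.6110 + 0.4896)/(1 + 0.6110×0.4896) = 1.1006/1.299146 = 0.84717

u ≈ 0.84717c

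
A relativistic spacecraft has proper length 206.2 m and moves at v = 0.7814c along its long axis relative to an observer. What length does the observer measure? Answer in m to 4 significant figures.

L ≈ 128.7 m

γ = 1/√(1 − 0.7814²) = 1.60249
Length contraction: L = L₀/γ = 206.2/1.60249 = 128.7 m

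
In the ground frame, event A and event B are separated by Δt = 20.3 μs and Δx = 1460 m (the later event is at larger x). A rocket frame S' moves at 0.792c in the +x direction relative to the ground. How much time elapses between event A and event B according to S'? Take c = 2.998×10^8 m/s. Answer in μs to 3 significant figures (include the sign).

γ = 1/√(1 − 0.792²) = 1.6379
Δt' = γ(Δt − vΔx/c²) = 1.6379 × (20.3 μs − 0.792×1460 m / (2.998×10^8 m/s))
= 1.6379 × (16.443 μs) = 26.9 μs

Δt' ≈ 26.9 μs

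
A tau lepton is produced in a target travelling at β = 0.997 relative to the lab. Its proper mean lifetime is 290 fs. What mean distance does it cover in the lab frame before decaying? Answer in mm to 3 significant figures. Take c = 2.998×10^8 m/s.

d ≈ 1.12 mm

γ = 1/√(1 − 0.997²) = 12.920
Dilated lifetime: Δt = γτ₀ = 12.920 × 290 fs = 3746.7 fs
d = vΔt = 0.997c × 3746.7 fs = 2.9890×10^8 m/s × 3.7467×10^-12 s = 1.12 mm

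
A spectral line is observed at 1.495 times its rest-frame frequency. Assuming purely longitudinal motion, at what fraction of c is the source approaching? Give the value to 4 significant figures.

β ≈ 0.3818

f_obs/f_src = √((1+β)/(1−β)) = 1.495  ⇒  (1+β)/(1−β) = 2.23503
β = |1 − D²|/(1 + D²) = |1 − 2.23503|/(1 + 2.23503) = 0.3818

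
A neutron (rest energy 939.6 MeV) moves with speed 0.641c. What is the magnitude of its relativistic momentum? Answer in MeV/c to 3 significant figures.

p ≈ 785 MeV/c

γ = 1/√(1 − 0.641²) = 1.3029
p = γβm₀c = 1.3029 × 0.641 × 939.6 MeV/c = 785 MeV/c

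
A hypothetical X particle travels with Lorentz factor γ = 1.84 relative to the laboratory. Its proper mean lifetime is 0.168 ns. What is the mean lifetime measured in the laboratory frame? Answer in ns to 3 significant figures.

Δt ≈ 0.309 ns

γ = 1.84 (given)
Time dilation: Δt = γτ₀ = 1.84 × 0.168 ns = 0.309 ns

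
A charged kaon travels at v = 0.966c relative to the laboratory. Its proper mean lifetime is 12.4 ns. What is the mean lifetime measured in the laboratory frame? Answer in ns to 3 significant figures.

γ = 1/√(1 − 0.966²) = 3.8678
Time dilation: Δt = γτ₀ = 3.8678 × 12.4 ns = 48.0 ns

Δt ≈ 48.0 ns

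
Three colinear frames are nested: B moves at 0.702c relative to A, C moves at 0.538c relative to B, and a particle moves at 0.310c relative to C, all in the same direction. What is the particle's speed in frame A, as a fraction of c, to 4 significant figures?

u ≈ 0.9461c

Compose boost 2: (0.538 + 0.702)/(1 + 0.538×0.702) = 1.240/1.37768 = 0.900066
Compose boost 3: (0.310 + 0.900066)/(1 + 0.310×0.900066) = 1.21007/1.27902 = 0.9461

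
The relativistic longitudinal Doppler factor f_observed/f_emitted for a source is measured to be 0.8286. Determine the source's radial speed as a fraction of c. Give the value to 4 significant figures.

β ≈ 0.1858

f_obs/f_src = √((1−β)/(1+β)) = 0.8286  ⇒  (1−β)/(1+β) = 0.686578
β = |1 − D²|/(1 + D²) = |1 − 0.686578|/(1 + 0.686578) = 0.1858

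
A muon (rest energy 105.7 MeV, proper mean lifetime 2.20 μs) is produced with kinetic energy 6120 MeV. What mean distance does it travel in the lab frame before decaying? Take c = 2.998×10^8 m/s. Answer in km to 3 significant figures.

γ = 1 + K/(m₀c²) = 1 + 6120/105.7 = 58.900
β = √(1 − 1/γ²) = 0.99986
Dilated lifetime: γτ₀ = 58.900 × 2.20 μs = 129.58 μs
d = βc·γτ₀ = 0.99986 × (2.998×10^8 m/s) × 0.00012958 s = 38.8 km

d ≈ 38.8 km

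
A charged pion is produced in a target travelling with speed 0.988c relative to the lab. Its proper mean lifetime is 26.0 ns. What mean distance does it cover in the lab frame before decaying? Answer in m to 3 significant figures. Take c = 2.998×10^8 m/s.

d ≈ 49.9 m

γ = 1/√(1 − 0.988²) = 6.4744
Dilated lifetime: Δt = γτ₀ = 6.4744 × 26.0 ns = 168.34 ns
d = vΔt = 0.988c × 168.34 ns = 2.9620×10^8 m/s × 1.6834×10^-7 s = 49.9 m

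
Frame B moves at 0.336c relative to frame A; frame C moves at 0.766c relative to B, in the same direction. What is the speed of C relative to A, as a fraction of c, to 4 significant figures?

Compose boost 2: (0.766 + 0.336)/(1 + 0.766×0.336) = 1.102/1.25738 = 0.8764

u ≈ 0.8764c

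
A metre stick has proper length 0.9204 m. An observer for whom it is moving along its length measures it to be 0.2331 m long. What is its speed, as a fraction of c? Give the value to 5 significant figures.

γ = L₀/L = 0.9204/0.2331 = 3.948520
β = √(1 − 1/γ²) = 0.96740

β ≈ 0.96740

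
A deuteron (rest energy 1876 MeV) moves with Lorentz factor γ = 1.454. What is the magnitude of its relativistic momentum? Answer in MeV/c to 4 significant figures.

p ≈ 1980 MeV/c

β = √(1 − 1/γ²) = √(1 − 1/1.454²) = 0.725940
p = γβm₀c = 1.454 × 0.725940 × 1876 MeV/c = 1980 MeV/c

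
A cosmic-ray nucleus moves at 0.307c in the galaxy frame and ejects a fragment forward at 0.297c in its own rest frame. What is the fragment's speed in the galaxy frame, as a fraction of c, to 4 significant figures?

u ≈ 0.5535c

Compose boost 2: (0.297 + 0.307)/(1 + 0.297×0.307) = 0.6040/1.09118 = 0.5535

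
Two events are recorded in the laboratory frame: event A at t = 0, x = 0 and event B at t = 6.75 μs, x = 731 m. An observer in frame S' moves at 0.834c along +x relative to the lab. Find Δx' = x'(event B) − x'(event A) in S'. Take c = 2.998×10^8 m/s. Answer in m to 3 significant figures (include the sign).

Δx' ≈ -1730 m

γ = 1/√(1 − 0.834²) = 1.8124
Δx' = γ(Δx − vΔt) = 1.8124 × (731 m − 0.834×(2.998×10^8 m/s)×6.75×10^-6 s)
= 1.8124 × (-956.72 m) = -1730 m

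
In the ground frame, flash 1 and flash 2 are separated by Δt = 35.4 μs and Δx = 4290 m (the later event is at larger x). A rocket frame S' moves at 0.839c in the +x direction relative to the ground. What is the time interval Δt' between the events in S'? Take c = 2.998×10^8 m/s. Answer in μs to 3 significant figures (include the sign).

Δt' ≈ 43.0 μs

γ = 1/√(1 − 0.839²) = 1.8378
Δt' = γ(Δt − vΔx/c²) = 1.8378 × (35.4 μs − 0.839×4290 m / (2.998×10^8 m/s))
= 1.8378 × (23.394 μs) = 43.0 μs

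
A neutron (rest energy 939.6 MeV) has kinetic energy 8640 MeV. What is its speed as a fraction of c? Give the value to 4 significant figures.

γ = 1 + K/(m₀c²) = 1 + 8640/939.6 = 10.1954
β = √(1 − 1/γ²) = 0.9952

β ≈ 0.9952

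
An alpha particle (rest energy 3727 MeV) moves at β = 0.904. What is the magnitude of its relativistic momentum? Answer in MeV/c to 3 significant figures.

γ = 1/√(1 − 0.904²) = 2.3390
p = γβm₀c = 2.3390 × 0.904 × 3727 MeV/c = 7880 MeV/c

p ≈ 7880 MeV/c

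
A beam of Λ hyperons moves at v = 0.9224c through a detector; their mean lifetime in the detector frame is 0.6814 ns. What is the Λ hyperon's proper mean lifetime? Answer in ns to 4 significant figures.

γ = 1/√(1 − 0.9224²) = 2.58909
Proper time: τ₀ = Δt/γ = 0.6814/2.58909 = 0.2632 ns

τ₀ ≈ 0.2632 ns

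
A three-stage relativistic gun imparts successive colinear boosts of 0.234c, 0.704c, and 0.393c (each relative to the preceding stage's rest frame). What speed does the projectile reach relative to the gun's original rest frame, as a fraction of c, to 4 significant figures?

Compose boost 2: (0.704 + 0.234)/(1 + 0.704×0.234) = 0.9380/1.16474 = 0.805333
Compose boost 3: (0.393 + 0.805333)/(1 + 0.393×0.805333) = 1.19833/1.31650 = 0.9102

u ≈ 0.9102c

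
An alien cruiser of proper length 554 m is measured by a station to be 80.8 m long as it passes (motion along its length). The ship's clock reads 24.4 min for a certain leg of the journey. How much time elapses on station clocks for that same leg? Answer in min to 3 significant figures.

Length contraction ⇒ γ = L₀/L = 554/80.8 = 6.8564
Time dilation: Δt = γτ₀ = 6.8564 × 24.4 min = 167 min

Δt ≈ 167 min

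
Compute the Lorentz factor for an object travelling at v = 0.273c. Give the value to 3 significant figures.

γ ≈ 1.04

γ = 1/√(1 − β²) = 1/√(1 − 0.273²) = 1/√(0.92547) = 1.04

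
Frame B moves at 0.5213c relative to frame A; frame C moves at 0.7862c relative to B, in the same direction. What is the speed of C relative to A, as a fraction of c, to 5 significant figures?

Compose boost 2: (0.7862 + 0.5213)/(1 + 0.7862×0.5213) = 1.3075/1.409846 = 0.92741

u ≈ 0.92741c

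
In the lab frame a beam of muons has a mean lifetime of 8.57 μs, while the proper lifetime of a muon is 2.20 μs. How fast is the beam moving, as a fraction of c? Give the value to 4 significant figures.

γ = Δt/τ₀ = 8.57/2.20 = 3.89545
β = √(1 − 1/γ²) = √(1 − 1/3.89545²) = 0.9665

β ≈ 0.9665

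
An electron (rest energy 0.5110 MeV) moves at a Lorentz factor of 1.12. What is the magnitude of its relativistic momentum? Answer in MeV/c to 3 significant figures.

p ≈ 0.258 MeV/c

β = √(1 − 1/γ²) = √(1 − 1/1.12²) = 0.45034
p = γβm₀c = 1.12 × 0.45034 × 0.5110 MeV/c = 0.258 MeV/c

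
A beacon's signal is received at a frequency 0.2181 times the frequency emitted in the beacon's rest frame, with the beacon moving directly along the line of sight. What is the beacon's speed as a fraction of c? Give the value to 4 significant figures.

f_obs/f_src = √((1−β)/(1+β)) = 0.2181  ⇒  (1−β)/(1+β) = 0.0475676
β = |1 − D²|/(1 + D²) = |1 − 0.0475676|/(1 + 0.0475676) = 0.9092

β ≈ 0.9092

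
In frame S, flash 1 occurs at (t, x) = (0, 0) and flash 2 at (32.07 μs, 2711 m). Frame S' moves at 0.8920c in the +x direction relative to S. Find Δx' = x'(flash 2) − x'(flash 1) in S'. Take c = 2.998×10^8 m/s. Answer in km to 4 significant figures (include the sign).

γ = 1/√(1 − 0.8920²) = 2.21222
Δx' = γ(Δx − vΔt) = 2.21222 × (2711 m − 0.8920×(2.998×10^8 m/s)×32.07×10^-6 s)
= 2.21222 × (-5865.21 m) = -12.98 km

Δx' ≈ -12.98 km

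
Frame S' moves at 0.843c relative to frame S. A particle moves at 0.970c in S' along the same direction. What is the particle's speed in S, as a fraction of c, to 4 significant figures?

u ≈ 0.9974c

Relativistic velocity addition: u = (u' + v)/(1 + u'v/c²)
= (0.970 + 0.843)/(1 + 0.970×0.843) = 1.813/1.81771 = 0.9974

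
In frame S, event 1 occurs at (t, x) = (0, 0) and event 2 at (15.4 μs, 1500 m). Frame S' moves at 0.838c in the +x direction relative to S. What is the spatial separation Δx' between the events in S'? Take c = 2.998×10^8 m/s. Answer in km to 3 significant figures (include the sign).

Δx' ≈ -4.34 km

γ = 1/√(1 − 0.838²) = 1.8326
Δx' = γ(Δx − vΔt) = 1.8326 × (1500 m − 0.838×(2.998×10^8 m/s)×15.4×10^-6 s)
= 1.8326 × (-2369.0 m) = -4.34 km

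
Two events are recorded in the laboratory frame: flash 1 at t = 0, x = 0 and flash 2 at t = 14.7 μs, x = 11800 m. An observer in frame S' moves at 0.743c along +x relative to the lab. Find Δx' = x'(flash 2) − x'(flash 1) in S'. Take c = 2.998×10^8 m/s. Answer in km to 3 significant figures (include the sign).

Δx' ≈ 12.7 km

γ = 1/√(1 − 0.743²) = 1.4941
Δx' = γ(Δx − vΔt) = 1.4941 × (11800 m − 0.743×(2.998×10^8 m/s)×14.7×10^-6 s)
= 1.4941 × (8525.6 m) = 12.7 km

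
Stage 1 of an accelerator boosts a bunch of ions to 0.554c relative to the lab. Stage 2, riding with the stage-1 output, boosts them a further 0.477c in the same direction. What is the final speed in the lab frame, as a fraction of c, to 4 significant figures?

u ≈ 0.8155c

Compose boost 2: (0.477 + 0.554)/(1 + 0.477×0.554) = 1.031/1.26426 = 0.8155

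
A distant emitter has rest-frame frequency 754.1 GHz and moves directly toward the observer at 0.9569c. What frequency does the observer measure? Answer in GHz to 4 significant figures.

Relativistic Doppler: f_obs = f_src √((1+β)/(1−β))
= 754.1 × √(1.95690/0.0431000) = 754.1 × 6.73823 = 5081 GHz

f_obs ≈ 5081 GHz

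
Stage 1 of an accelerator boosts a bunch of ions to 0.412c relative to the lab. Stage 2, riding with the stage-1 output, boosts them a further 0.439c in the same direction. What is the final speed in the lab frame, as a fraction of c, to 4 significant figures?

u ≈ 0.7207c

Compose boost 2: (0.439 + 0.412)/(1 + 0.439×0.412) = 0.8510/1.18087 = 0.7207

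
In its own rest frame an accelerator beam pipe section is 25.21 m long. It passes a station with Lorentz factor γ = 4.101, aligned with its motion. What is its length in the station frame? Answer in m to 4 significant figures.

γ = 4.101 (given)
Length contraction: L = L₀/γ = 25.21/4.101 = 6.147 m

L ≈ 6.147 m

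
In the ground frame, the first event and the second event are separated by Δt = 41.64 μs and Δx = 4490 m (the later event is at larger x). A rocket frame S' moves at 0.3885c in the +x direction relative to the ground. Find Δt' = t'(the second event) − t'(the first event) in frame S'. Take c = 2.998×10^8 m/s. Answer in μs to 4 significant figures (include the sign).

Δt' ≈ 38.88 μs

γ = 1/√(1 − 0.3885²) = 1.08525
Δt' = γ(Δt − vΔx/c²) = 1.08525 × (41.64 μs − 0.3885×4490 m / (2.998×10^8 m/s))
= 1.08525 × (35.8216 μs) = 38.88 μs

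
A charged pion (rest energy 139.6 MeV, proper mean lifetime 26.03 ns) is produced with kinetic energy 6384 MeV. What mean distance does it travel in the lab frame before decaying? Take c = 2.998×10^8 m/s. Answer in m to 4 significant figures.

d ≈ 364.6 m

γ = 1 + K/(m₀c²) = 1 + 6384/139.6 = 46.7307
β = √(1 − 1/γ²) = 0.999771
Dilated lifetime: γτ₀ = 46.7307 × 26.03 ns = 1216.40 ns
d = βc·γτ₀ = 0.999771 × (2.998×10^8 m/s) × 1.21640×10^-6 s = 364.6 m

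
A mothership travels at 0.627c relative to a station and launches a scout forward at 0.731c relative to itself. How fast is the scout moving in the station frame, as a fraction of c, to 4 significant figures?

Compose boost 2: (0.731 + 0.627)/(1 + 0.731×0.627) = 1.358/1.45834 = 0.9312

u ≈ 0.9312c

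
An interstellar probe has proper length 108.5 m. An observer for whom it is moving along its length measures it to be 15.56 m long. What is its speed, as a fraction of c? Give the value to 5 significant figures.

γ = L₀/L = 108.5/15.56 = 6.973008
β = √(1 − 1/γ²) = 0.98966

β ≈ 0.98966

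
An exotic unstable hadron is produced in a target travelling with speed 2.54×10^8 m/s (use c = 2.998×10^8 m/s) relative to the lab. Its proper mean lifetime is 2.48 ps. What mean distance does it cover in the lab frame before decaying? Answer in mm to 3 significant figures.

d ≈ 1.19 mm

β = v/c = 2.54×10^8 / 2.998×10^8 = 0.84723
γ = 1/√(1 − 0.84723²) = 1.8824
Dilated lifetime: Δt = γτ₀ = 1.8824 × 2.48 ps = 4.6685 ps
d = vΔt = 0.84723c × 4.6685 ps = 2.5400×10^8 m/s × 4.6685×10^-12 s = 1.19 mm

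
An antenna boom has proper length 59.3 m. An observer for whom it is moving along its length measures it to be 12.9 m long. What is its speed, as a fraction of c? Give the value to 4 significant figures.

γ = L₀/L = 59.3/12.9 = 4.59690
β = √(1 − 1/γ²) = 0.9761

β ≈ 0.9761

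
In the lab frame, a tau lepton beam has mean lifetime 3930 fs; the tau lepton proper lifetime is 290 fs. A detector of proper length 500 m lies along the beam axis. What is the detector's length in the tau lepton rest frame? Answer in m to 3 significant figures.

L ≈ 36.9 m

Time dilation ⇒ γ = Δt/τ₀ = 3930/290 = 13.552
Length contraction: L = L₀/γ = 500/13.552 = 36.9 m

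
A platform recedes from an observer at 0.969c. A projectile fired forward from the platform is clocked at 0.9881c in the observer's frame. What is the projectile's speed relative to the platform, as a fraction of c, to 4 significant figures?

u' ≈ 0.4491c

Inverse velocity addition: u' = (u − v)/(1 − uv/c²)
= (0.9881 − 0.969)/(1 − 0.9881×0.969) = 0.01910/0.0425311 = 0.4491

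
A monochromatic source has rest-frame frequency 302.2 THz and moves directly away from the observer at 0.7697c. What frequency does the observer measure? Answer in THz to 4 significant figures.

Relativistic Doppler: f_obs = f_src √((1−β)/(1+β))
= 302.2 × √(0.230300/1.76970) = 302.2 × 0.360742 = 109.0 THz

f_obs ≈ 109.0 THz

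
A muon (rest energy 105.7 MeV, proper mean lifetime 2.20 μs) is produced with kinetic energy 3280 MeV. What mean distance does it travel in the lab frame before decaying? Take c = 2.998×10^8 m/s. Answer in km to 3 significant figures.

d ≈ 21.1 km

γ = 1 + K/(m₀c²) = 1 + 3280/105.7 = 32.031
β = √(1 − 1/γ²) = 0.99951
Dilated lifetime: γτ₀ = 32.031 × 2.20 μs = 70.469 μs
d = βc·γτ₀ = 0.99951 × (2.998×10^8 m/s) × 7.0469×10^-5 s = 21.1 km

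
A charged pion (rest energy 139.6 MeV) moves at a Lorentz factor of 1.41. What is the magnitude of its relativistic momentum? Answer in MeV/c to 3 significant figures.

p ≈ 139 MeV/c

β = √(1 − 1/γ²) = √(1 − 1/1.41²) = 0.70499
p = γβm₀c = 1.41 × 0.70499 × 139.6 MeV/c = 139 MeV/c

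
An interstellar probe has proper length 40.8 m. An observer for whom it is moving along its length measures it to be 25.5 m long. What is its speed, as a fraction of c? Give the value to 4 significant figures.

β ≈ 0.7806

γ = L₀/L = 40.8/25.5 = 1.60000
β = √(1 − 1/γ²) = 0.7806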